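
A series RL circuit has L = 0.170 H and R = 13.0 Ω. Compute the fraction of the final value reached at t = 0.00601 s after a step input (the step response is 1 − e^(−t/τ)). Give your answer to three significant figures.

y/y_∞ ≈ 0.368

τ = L/R = 0.170/13.0 = 0.0131 s.
y(t)/y_∞ = 1 − e^(−t/τ) = 1 − e^(−0.00601/0.0131) = 1 − e^(−0.460) = 0.368.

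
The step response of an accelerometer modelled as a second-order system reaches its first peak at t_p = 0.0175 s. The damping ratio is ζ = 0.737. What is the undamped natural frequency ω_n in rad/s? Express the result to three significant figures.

Peak time t_p = π/ω_d, so ω_d = π/t_p = π/0.0175 = 180 rad/s.
ω_n = ω_d/√(1−ζ²) = 180/√0.457 = 266 rad/s.

ω_n ≈ 266 rad/s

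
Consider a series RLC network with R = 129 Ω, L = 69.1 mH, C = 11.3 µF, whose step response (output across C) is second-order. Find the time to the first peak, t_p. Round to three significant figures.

For a series RLC circuit (capacitor voltage as output), ω_n = 1/√(LC) = 1/√(69.1 mH · 11.3 µF) = 1130 rad/s.
ζ = (R/2)·√(C/L) = (129/2)·√(11.3 µF/69.1 mH) = 0.825.
ω_d = ω_n√(1−ζ²) = 640 rad/s. t_p = π/ω_d = 0.00491 s.

t_p ≈ 0.00491 s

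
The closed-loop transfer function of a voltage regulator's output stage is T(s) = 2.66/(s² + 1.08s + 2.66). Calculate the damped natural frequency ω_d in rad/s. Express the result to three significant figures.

ω_d ≈ 1.54 rad/s

Comparing the denominator to s² + 2ζω_n s + ω_n²: ω_n = √2.66 = 1.63 rad/s, and 2ζω_n = 1.08 so ζ = 1.08/(2·1.63) = 0.331.
ω_d = ω_n√(1−ζ²) = 1.54 rad/s.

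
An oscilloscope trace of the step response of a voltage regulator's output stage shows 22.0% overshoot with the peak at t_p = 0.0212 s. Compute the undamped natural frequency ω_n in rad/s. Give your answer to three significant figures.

ω_n ≈ 165 rad/s

ζ from %OS: ζ = |ln 0.220|/√(π²+ln²0.220) = 0.434.
From t_p = π/ω_d, ω_d = π/0.0212 = 148 rad/s, so ω_n = ω_d/√(1−ζ²) = 165 rad/s.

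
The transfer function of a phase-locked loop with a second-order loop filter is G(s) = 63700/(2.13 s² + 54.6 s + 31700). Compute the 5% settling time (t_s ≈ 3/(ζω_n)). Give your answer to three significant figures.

Dividing through by 2.13: denominator becomes s² + 25.63 s + 14880.
So ω_n = √14880 = 122 rad/s and ζ = 25.63/(2·122) = 0.105.
t_s ≈ 3/(ζω_n) = 0.234 s.

t_s ≈ 0.234 s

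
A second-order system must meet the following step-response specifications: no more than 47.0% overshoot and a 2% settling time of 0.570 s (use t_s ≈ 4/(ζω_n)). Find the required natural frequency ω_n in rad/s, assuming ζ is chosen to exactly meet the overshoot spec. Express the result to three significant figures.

From %OS = 100·exp(−πζ/√(1−ζ²)), invert to get ζ = −ln(OS)/√(π² + ln²(OS)) with OS = 0.470.
−ln 0.470 = 0.7550, so ζ = 0.7550/√(π² + 0.5701) = 0.234.
Then ω_n = 4/(ζ t_s) = 4/(0.234 × 0.570) = 30.0 rad/s.

ω_n ≈ 30.0 rad/s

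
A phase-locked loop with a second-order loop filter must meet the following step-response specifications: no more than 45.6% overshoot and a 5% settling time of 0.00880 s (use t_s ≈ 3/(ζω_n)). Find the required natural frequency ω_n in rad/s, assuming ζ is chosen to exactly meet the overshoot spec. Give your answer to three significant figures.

ω_n ≈ 1410 rad/s

ζ = −ln(OS)/√(π² + (ln OS)²). With OS = 0.456, ln OS = −0.7853 and ζ = 0.7853/3.238 = 0.242.
Then ω_n = 3/(ζ t_s) = 3/(0.242 × 0.00880) = 1410 rad/s.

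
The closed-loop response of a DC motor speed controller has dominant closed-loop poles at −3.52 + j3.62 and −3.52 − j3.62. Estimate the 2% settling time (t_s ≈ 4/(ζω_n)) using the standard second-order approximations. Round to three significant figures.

For poles at −σ ± jω_d, ζω_n = σ = 3.52, so t_s ≈ 4/σ = 1.14 s.

t_s ≈ 1.14 s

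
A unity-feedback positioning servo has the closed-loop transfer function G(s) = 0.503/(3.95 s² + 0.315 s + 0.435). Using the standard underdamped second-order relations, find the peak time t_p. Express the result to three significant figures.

t_p ≈ 9.54 s

Dividing through by 3.95: denominator becomes s² + 0.07975 s + 0.1101.
So ω_n = √0.1101 = 0.332 rad/s and ζ = 0.07975/(2·0.332) = 0.120.
ω_d = 0.332·√(1 − 0.120²) = 0.329 rad/s. t_p = π/ω_d = 9.54 s.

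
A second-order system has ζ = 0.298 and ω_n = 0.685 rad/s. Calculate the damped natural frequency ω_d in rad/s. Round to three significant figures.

ω_d = ω_n√(1−ζ²) = 0.685·√0.911 = 0.654 rad/s.

ω_d ≈ 0.654 rad/s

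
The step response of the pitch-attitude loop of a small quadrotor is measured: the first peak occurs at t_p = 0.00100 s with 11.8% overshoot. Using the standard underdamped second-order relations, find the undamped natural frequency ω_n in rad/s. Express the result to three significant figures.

ζ from %OS: ζ = |ln 0.118|/√(π²+ln²0.118) = 0.562.
From t_p = π/ω_d, ω_d = π/0.00100 = 3140 rad/s, so ω_n = ω_d/√(1−ζ²) = 3800 rad/s.

ω_n ≈ 3800 rad/s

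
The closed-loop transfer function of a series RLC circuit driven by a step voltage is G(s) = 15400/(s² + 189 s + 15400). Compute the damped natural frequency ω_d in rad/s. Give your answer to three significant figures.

ω_d ≈ 80.4 rad/s

Comparing the denominator to s² + 2ζω_n s + ω_n²: ω_n = √15400 = 124 rad/s, and 2ζω_n = 189 so ζ = 189/(2·124) = 0.762.
ω_d = 124·√(1 − 0.762²) = 80.4 rad/s.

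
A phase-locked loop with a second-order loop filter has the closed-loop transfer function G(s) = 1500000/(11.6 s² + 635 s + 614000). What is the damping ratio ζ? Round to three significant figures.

Dividing through by 11.6: denominator becomes s² + 54.74 s + 52930.
So ω_n = √52930 = 230 rad/s and ζ = 54.74/(2·230) = 0.119.

ζ ≈ 0.119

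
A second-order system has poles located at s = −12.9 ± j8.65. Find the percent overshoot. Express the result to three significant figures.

%OS ≈ 0.923%

The poles are at −σ ± jω_d with σ = 12.9 and ω_d = 8.65, so ω_n = √(σ²+ω_d²) = 15.5 rad/s and ζ = σ/ω_n = 0.831.
%OS = 100·exp(−πζ/√(1−ζ²)) = 0.923%.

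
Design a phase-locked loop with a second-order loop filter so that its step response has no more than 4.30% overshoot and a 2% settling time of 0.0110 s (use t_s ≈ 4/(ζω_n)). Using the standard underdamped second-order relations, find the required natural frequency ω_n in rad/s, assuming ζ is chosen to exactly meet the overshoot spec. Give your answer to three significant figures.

From %OS = 100·exp(−πζ/√(1−ζ²)), invert to get ζ = −ln(OS)/√(π² + ln²(OS)) with OS = 0.0430.
−ln 0.0430 = 3.147, so ζ = 3.147/√(π² + 9.901) = 0.708.
From t_s ≈ 4/(ζω_n): ω_n = 4/(ζ·t_s) = 4/(0.708·0.0110) = 514 rad/s.

ω_n ≈ 514 rad/s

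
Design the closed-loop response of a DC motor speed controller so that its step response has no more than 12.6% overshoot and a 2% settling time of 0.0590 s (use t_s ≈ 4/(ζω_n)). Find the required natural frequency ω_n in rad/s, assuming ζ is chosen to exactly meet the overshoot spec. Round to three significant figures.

ω_n ≈ 123 rad/s

Inverting the overshoot relation: ζ = |ln 0.126|/√(π² + ln²0.126) = 0.550.
Then ω_n = 4/(ζ t_s) = 4/(0.550 × 0.0590) = 123 rad/s.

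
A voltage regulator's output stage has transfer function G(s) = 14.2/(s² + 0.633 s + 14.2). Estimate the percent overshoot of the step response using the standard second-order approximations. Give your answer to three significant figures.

Matching coefficients with s² + 2ζω_n s + ω_n² gives ω_n² = 14.2 ⇒ ω_n = 3.77 rad/s, and ζ = 0.633/(2ω_n) = 0.0840.
%OS = 100 e^{−πζ/√(1−ζ²)} with ζ = 0.0840 gives 76.7%.

%OS ≈ 76.7%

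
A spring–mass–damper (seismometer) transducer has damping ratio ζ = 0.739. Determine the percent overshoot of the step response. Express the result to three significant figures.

%OS ≈ 3.19%

For an underdamped second-order system, %OS = 100·exp(−πζ/√(1−ζ²)).
πζ/√(1−ζ²) = π·0.739/√(1−0.546) = 3.446, so %OS = 100·e^(−3.446) = 3.19%.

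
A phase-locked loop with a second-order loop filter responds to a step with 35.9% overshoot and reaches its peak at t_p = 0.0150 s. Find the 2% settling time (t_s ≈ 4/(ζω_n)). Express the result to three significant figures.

t_s ≈ 0.0586 s

ζ from %OS: ζ = |ln 0.359|/√(π²+ln²0.359) = 0.310.
From t_p = π/ω_d, ω_d = π/0.0150 = 209 rad/s, so ω_n = ω_d/√(1−ζ²) = 220 rad/s.
t_s ≈ 4/(ζω_n) = 4/(0.310·220) = 0.0586 s.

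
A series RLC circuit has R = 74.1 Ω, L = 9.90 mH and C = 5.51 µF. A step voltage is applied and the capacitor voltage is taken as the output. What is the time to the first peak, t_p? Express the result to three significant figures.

t_p ≈ 0.00151 s

For a series RLC circuit (capacitor voltage as output), ω_n = 1/√(LC) = 1/√(9.90 mH · 5.51 µF) = 4280 rad/s.
ζ = (R/2)·√(C/L) = (74.1/2)·√(5.51 µF/9.90 mH) = 0.874.
ω_d = ω_n√(1−ζ²) = 2080 rad/s. t_p = π/ω_d = 0.00151 s.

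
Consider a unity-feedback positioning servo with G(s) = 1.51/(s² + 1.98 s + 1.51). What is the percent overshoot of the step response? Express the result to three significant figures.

%OS ≈ 1.39%

Comparing the denominator to s² + 2ζω_n s + ω_n²: ω_n = √1.51 = 1.23 rad/s, and 2ζω_n = 1.98 so ζ = 1.98/(2·1.23) = 0.806.
%OS = 100 e^{−πζ/√(1−ζ²)} with ζ = 0.806 gives 1.39%.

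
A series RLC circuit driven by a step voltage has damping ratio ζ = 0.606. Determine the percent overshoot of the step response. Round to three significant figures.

For an underdamped second-order system, %OS = 100·exp(−πζ/√(1−ζ²)).
πζ/√(1−ζ²) = π·0.606/√(1−0.367) = 2.393, so %OS = 100·e^(−2.393) = 9.13%.

%OS ≈ 9.13%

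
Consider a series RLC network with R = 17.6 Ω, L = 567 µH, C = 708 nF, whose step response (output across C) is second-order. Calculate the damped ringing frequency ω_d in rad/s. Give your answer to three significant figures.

ω_d ≈ 47400 rad/s

For a series RLC circuit (capacitor voltage as output), ω_n = 1/√(LC) = 1/√(567 µH · 708 nF) = 49900 rad/s.
ζ = (R/2)·√(C/L) = (17.6/2)·√(708 nF/567 µH) = 0.311.
The damped frequency ω_d = ω_n√(1−ζ²) = 47400 rad/s.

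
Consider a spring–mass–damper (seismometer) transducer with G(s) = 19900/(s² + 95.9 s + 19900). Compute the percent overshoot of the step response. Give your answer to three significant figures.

%OS ≈ 32.1%

Comparing the denominator to s² + 2ζω_n s + ω_n²: ω_n = √19900 = 141 rad/s, and 2ζω_n = 95.9 so ζ = 95.9/(2·141) = 0.340.
%OS = 100 e^{−πζ/√(1−ζ²)} with ζ = 0.340 gives 32.1%.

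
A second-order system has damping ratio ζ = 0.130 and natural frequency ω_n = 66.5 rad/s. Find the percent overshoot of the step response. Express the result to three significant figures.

%OS ≈ 66.2%

For an underdamped second-order system, %OS = 100·exp(−πζ/√(1−ζ²)).
πζ/√(1−ζ²) = π·0.130/√(1−0.0169) = 0.4119, so %OS = 100·e^(−0.4119) = 66.2%.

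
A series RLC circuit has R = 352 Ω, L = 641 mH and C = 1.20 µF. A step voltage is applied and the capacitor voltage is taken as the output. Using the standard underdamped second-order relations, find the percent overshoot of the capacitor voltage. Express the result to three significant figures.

For a series RLC circuit (capacitor voltage as output), ω_n = 1/√(LC) = 1/√(641 mH · 1.20 µF) = 1140 rad/s.
ζ = (R/2)·√(C/L) = (352/2)·√(1.20 µF/641 mH) = 0.241.
%OS = 100·exp(−πζ/√(1−ζ²)) = 45.9%.

%OS ≈ 45.9%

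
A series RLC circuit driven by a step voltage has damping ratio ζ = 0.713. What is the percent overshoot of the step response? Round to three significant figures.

For an underdamped second-order system, %OS = 100·exp(−πζ/√(1−ζ²)).
πζ/√(1−ζ²) = π·0.713/√(1−0.508) = 3.195, so %OS = 100·e^(−3.195) = 4.10%.

%OS ≈ 4.10%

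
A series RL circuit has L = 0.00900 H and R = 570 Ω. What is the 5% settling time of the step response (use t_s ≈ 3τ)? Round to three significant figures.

τ = L/R = 0.00900/570 = 0.0000158 s.
t_s ≈ 3τ = 0.0000474 s.

t_s ≈ 0.0000474 s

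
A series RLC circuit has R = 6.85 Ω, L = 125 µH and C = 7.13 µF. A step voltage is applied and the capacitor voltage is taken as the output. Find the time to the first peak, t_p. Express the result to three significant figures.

For a series RLC circuit (capacitor voltage as output), ω_n = 1/√(LC) = 1/√(125 µH · 7.13 µF) = 33500 rad/s.
ζ = (R/2)·√(C/L) = (6.85/2)·√(7.13 µF/125 µH) = 0.818.
ω_d = ω_n√(1−ζ²) = 19300 rad/s. t_p = π/ω_d = 0.000163 s.

t_p ≈ 0.000163 s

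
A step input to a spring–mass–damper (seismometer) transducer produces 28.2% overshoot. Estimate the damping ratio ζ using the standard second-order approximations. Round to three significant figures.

From %OS = 100·exp(−πζ/√(1−ζ²)), invert to get ζ = −ln(OS)/√(π² + ln²(OS)) with OS = 0.282.
−ln 0.282 = 1.266, so ζ = 1.266/√(π² + 1.602) = 0.374.

ζ ≈ 0.374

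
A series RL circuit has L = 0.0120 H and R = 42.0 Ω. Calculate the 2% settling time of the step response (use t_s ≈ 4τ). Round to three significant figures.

τ = L/R = 0.0120/42.0 = 0.000286 s.
t_s ≈ 4τ = 0.00114 s.

t_s ≈ 0.00114 s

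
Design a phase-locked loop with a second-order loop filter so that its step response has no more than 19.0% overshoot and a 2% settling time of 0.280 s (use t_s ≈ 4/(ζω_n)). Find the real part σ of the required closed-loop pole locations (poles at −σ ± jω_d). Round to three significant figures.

The settling-time spec alone fixes σ = ζω_n = 4/t_s = 4/0.280 = 14.3.
(Overshoot then fixes ζ = 0.467 and hence ω_d = σ·√(1−ζ²)/ζ = 27.0 rad/s.)

σ ≈ 14.3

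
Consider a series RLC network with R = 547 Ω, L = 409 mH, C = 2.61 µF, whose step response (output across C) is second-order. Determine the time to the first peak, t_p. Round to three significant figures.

t_p ≈ 0.00449 s

For a series RLC circuit (capacitor voltage as output), ω_n = 1/√(LC) = 1/√(409 mH · 2.61 µF) = 968 rad/s.
ζ = (R/2)·√(C/L) = (547/2)·√(2.61 µF/409 mH) = 0.691.
The damped frequency ω_d = ω_n√(1−ζ²) = 700 rad/s. t_p = π/ω_d = 0.00449 s.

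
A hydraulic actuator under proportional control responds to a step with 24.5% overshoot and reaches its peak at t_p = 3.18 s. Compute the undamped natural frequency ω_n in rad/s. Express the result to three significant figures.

ω_n ≈ 1.08 rad/s

The overshoot fixes ζ = −ln(OS)/√(π²+ln²(OS)) = 0.409.
t_p = π/ω_d ⇒ ω_d = 0.988 rad/s; then ω_n = ω_d/√(1−ζ²) = 1.08 rad/s.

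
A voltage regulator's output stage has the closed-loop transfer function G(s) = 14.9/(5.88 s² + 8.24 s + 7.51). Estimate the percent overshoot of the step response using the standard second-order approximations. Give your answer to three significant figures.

Dividing through by 5.88: denominator becomes s² + 1.401 s + 1.277.
So ω_n = √1.277 = 1.13 rad/s and ζ = 1.401/(2·1.13) = 0.620.
Overshoot: exp(−π·0.620/√(1−0.620²)) = 0.0835, i.e. 8.35%.

%OS ≈ 8.35%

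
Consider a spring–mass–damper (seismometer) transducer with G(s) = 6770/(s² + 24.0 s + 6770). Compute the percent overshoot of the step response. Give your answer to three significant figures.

%OS ≈ 62.9%

ω_n = √6770 = 82.3 rad/s; ζ = 24.0/(2·82.3) = 0.146.
Overshoot: exp(−π·0.146/√(1−0.146²)) = 0.629, i.e. 62.9%.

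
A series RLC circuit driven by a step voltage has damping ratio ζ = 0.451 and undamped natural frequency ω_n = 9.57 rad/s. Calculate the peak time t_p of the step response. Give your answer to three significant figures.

t_p ≈ 0.368 s

The damped frequency is ω_d = ω_n√(1−ζ²) = 9.57·√(1−0.203) = 8.54 rad/s.
Peak time t_p = π/ω_d = π/8.54 = 0.368 s.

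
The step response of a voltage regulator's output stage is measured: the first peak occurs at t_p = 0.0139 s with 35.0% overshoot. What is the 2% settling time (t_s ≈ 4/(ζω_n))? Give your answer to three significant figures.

The overshoot fixes ζ = −ln(OS)/√(π²+ln²(OS)) = 0.317.
t_p = π/ω_d ⇒ ω_d = 226 rad/s; then ω_n = ω_d/√(1−ζ²) = 238 rad/s.
t_s ≈ 4/(ζω_n) = 4/(0.317·238) = 0.0530 s.

t_s ≈ 0.0530 s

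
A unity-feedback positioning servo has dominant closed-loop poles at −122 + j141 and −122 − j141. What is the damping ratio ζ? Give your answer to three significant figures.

The poles are at −σ ± jω_d with σ = 122 and ω_d = 141, so ω_n = √(σ²+ω_d²) = 186 rad/s and ζ = σ/ω_n = 0.654.

ζ ≈ 0.654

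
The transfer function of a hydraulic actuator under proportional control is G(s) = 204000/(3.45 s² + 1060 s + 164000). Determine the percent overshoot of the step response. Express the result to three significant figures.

%OS ≈ 4.42%

Dividing through by 3.45: denominator becomes s² + 307.2 s + 47540.
So ω_n = √47540 = 218 rad/s and ζ = 307.2/(2·218) = 0.705.
Overshoot: exp(−π·0.705/√(1−0.705²)) = 0.0442, i.e. 4.42%.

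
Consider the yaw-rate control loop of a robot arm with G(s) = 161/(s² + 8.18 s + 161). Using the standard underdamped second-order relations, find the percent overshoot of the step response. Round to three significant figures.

%OS ≈ 34.3%

ω_n = √161 = 12.7 rad/s; ζ = 8.18/(2·12.7) = 0.322.
%OS = 100·exp(−πζ/√(1−ζ²)) = 34.3%.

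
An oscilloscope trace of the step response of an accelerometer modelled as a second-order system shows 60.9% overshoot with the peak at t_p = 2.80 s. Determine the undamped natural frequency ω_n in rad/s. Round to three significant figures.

The overshoot fixes ζ = −ln(OS)/√(π²+ln²(OS)) = 0.156.
t_p = π/ω_d ⇒ ω_d = 1.12 rad/s; then ω_n = ω_d/√(1−ζ²) = 1.14 rad/s.

ω_n ≈ 1.14 rad/s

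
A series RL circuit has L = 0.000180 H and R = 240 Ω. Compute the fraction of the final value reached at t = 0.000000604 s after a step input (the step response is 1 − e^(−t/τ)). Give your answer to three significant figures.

τ = L/R = 0.000180/240 = 0.000000750 s.
y(t)/y_∞ = 1 − e^(−t/τ) = 1 − e^(−0.000000604/0.000000750) = 1 − e^(−0.805) = 0.553.

y/y_∞ ≈ 0.553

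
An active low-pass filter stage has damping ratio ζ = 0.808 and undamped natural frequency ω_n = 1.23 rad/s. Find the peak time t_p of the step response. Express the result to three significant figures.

The damped frequency is ω_d = ω_n√(1−ζ²) = 1.23·√(1−0.653) = 0.725 rad/s.
Peak time t_p = π/ω_d = π/0.725 = 4.34 s.

t_p ≈ 4.34 s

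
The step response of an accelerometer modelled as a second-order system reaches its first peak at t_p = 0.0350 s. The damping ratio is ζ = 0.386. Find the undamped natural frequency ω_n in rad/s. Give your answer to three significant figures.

ω_n ≈ 97.3 rad/s

Peak time t_p = π/ω_d, so ω_d = π/t_p = π/0.0350 = 89.8 rad/s.
ω_n = ω_d/√(1−ζ²) = 89.8/√0.851 = 97.3 rad/s.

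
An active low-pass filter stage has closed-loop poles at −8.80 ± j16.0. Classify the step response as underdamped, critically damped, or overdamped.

underdamped

Since the poles form a complex-conjugate pair with nonzero imaginary part, the response is underdamped.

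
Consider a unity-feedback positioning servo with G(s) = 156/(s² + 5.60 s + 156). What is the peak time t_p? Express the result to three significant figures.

t_p ≈ 0.258 s

Matching coefficients with s² + 2ζω_n s + ω_n² gives ω_n² = 156 ⇒ ω_n = 12.5 rad/s, and ζ = 5.60/(2ω_n) = 0.224.
ω_d = ω_n√(1−ζ²) = 12.2 rad/s. Then t_p = π/ω_d = 0.258 s.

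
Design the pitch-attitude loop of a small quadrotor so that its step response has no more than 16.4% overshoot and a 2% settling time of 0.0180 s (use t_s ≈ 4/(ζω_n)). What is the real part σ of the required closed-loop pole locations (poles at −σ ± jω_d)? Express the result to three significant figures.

σ ≈ 222

The settling-time spec alone fixes σ = ζω_n = 4/t_s = 4/0.0180 = 222.
(Overshoot then fixes ζ = 0.499 and hence ω_d = σ·√(1−ζ²)/ζ = 386 rad/s.)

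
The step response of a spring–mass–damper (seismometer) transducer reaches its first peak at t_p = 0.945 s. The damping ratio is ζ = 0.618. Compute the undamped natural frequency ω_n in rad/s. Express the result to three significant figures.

ω_n ≈ 4.23 rad/s

Peak time t_p = π/ω_d, so ω_d = π/t_p = π/0.945 = 3.32 rad/s.
ω_n = ω_d/√(1−ζ²) = 3.32/√0.618 = 4.23 rad/s.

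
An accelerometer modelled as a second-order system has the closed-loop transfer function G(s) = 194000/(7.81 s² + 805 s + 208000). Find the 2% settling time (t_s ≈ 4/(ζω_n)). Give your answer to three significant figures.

t_s ≈ 0.0776 s

Dividing through by 7.81: denominator becomes s² + 103.1 s + 26630.
So ω_n = √26630 = 163 rad/s and ζ = 103.1/(2·163) = 0.316.
t_s ≈ 4/(ζω_n) = 0.0776 s.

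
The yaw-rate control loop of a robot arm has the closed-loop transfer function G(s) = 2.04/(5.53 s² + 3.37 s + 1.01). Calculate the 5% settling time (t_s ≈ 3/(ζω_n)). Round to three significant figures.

Dividing through by 5.53: denominator becomes s² + 0.6094 s + 0.1826.
So ω_n = √0.1826 = 0.427 rad/s and ζ = 0.6094/(2·0.427) = 0.713.
t_s ≈ 3/(ζω_n) = 9.85 s.

t_s ≈ 9.85 s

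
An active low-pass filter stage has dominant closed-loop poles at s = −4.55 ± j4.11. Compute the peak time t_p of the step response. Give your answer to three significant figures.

t_p = π/ω_d with ω_d = 4.11 (the imaginary part), so t_p = 0.764 s.

t_p ≈ 0.764 s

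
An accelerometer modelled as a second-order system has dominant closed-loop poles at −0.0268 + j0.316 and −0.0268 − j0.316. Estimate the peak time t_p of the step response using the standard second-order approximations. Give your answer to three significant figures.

t_p = π/ω_d with ω_d = 0.316 (the imaginary part), so t_p = 9.94 s.

t_p ≈ 9.94 s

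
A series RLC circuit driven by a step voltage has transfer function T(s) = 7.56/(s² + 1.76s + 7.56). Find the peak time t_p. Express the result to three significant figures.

t_p ≈ 1.21 s

Comparing the denominator to s² + 2ζω_n s + ω_n²: ω_n = √7.56 = 2.75 rad/s, and 2ζω_n = 1.76 so ζ = 1.76/(2·2.75) = 0.320.
ω_d = 2.75·√(1 − 0.320²) = 2.60 rad/s. Then t_p = π/ω_d = 1.21 s.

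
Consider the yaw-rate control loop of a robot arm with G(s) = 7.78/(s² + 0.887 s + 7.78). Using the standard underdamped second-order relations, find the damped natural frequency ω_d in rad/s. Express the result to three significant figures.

Matching coefficients with s² + 2ζω_n s + ω_n² gives ω_n² = 7.78 ⇒ ω_n = 2.79 rad/s, and ζ = 0.887/(2ω_n) = 0.159.
ω_d = ω_n√(1−ζ²) = 2.75 rad/s.

ω_d ≈ 2.75 rad/s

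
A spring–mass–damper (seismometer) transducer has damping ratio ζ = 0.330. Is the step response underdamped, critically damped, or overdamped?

underdamped

Since ζ = 0.330 < 1, the system is underdamped.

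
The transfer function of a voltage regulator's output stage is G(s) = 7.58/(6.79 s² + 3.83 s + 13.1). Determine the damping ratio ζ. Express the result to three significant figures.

ζ ≈ 0.203

Dividing through by 6.79: denominator becomes s² + 0.5641 s + 1.929.
So ω_n = √1.929 = 1.39 rad/s and ζ = 0.5641/(2·1.39) = 0.203.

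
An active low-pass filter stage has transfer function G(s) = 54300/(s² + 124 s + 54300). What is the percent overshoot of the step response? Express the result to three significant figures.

%OS ≈ 42.0%

ω_n = √54300 = 233 rad/s; ζ = 124/(2·233) = 0.266.
%OS = 100·exp(−πζ/√(1−ζ²)) = 42.0%.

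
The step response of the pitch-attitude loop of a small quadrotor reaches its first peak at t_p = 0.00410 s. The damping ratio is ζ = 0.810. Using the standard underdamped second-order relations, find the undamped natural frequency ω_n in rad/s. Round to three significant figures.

ω_n ≈ 1310 rad/s

Peak time t_p = π/ω_d, so ω_d = π/t_p = π/0.00410 = 766 rad/s.
ω_n = ω_d/√(1−ζ²) = 766/√0.344 = 1310 rad/s.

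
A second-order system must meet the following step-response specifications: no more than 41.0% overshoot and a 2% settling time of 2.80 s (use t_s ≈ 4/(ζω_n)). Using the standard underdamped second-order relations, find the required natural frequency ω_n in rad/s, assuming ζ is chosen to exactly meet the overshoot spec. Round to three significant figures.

ω_n ≈ 5.23 rad/s

From %OS = 100·exp(−πζ/√(1−ζ²)), invert to get ζ = −ln(OS)/√(π² + ln²(OS)) with OS = 0.410.
−ln 0.410 = 0.8916, so ζ = 0.8916/√(π² + 0.7949) = 0.273.
From t_s ≈ 4/(ζω_n): ω_n = 4/(ζ·t_s) = 4/(0.273·2.80) = 5.23 rad/s.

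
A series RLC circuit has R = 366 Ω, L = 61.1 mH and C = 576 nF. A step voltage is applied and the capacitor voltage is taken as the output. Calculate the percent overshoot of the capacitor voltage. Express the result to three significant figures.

For a series RLC circuit (capacitor voltage as output), ω_n = 1/√(LC) = 1/√(61.1 mH · 576 nF) = 5330 rad/s.
ζ = (R/2)·√(C/L) = (366/2)·√(576 nF/61.1 mH) = 0.562.
%OS = 100 e^{−πζ/√(1−ζ²)} with ζ = 0.562 gives 11.8%.

%OS ≈ 11.8%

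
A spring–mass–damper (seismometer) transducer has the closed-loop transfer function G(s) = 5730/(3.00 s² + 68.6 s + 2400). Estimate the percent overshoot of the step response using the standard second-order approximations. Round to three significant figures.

Dividing through by 3.00: denominator becomes s² + 22.87 s + 800.0.
So ω_n = √800.0 = 28.3 rad/s and ζ = 22.87/(2·28.3) = 0.404.
%OS = 100·exp(−πζ/√(1−ζ²)) = 24.9%.

%OS ≈ 24.9%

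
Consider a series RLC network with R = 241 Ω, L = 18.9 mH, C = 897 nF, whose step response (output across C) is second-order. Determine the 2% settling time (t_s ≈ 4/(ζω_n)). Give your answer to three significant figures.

t_s ≈ 0.000627 s

For a series RLC circuit (capacitor voltage as output), ω_n = 1/√(LC) = 1/√(18.9 mH · 897 nF) = 7680 rad/s.
ζ = (R/2)·√(C/L) = (241/2)·√(897 nF/18.9 mH) = 0.830.
t_s ≈ 4/(ζω_n) = 0.000627 s.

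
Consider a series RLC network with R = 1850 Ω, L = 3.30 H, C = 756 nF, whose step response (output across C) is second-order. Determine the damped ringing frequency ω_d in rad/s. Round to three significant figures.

ω_d ≈ 568 rad/s

For a series RLC circuit (capacitor voltage as output), ω_n = 1/√(LC) = 1/√(3.30 H · 756 nF) = 633 rad/s.
ζ = (R/2)·√(C/L) = (1850/2)·√(756 nF/3.30 H) = 0.443.
ω_d = 633·√(1 − 0.443²) = 568 rad/s.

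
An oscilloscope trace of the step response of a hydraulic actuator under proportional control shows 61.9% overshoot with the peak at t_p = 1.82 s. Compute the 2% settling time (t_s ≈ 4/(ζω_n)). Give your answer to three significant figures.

t_s ≈ 15.2 s

The overshoot fixes ζ = −ln(OS)/√(π²+ln²(OS)) = 0.151.
t_p = π/ω_d ⇒ ω_d = 1.73 rad/s; then ω_n = ω_d/√(1−ζ²) = 1.75 rad/s.
t_s ≈ 4/(ζω_n) = 4/(0.151·1.75) = 15.2 s.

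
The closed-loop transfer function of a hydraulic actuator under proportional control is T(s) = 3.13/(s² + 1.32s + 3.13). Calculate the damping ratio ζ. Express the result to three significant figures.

ζ ≈ 0.373

ω_n = √3.13 = 1.77 rad/s; ζ = 1.32/(2·1.77) = 0.373.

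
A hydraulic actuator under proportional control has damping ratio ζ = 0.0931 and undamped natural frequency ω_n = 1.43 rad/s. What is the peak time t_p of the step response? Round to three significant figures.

The damped frequency is ω_d = ω_n√(1−ζ²) = 1.43·√(1−0.00867) = 1.42 rad/s.
Peak time t_p = π/ω_d = π/1.42 = 2.21 s.

t_p ≈ 2.21 s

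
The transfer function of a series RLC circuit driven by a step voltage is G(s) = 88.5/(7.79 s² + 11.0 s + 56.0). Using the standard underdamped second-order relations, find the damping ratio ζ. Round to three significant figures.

ζ ≈ 0.263

Dividing through by 7.79: denominator becomes s² + 1.412 s + 7.189.
So ω_n = √7.189 = 2.68 rad/s and ζ = 1.412/(2·2.68) = 0.263.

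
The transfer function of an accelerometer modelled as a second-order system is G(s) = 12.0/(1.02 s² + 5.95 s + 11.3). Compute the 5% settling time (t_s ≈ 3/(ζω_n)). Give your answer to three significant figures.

t_s ≈ 1.03 s

Dividing through by 1.02: denominator becomes s² + 5.833 s + 11.08.
So ω_n = √11.08 = 3.33 rad/s and ζ = 5.833/(2·3.33) = 0.876.
t_s ≈ 3/(ζω_n) = 1.03 s.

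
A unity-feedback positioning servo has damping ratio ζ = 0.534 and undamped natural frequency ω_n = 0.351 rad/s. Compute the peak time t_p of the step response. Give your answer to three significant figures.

The damped frequency is ω_d = ω_n√(1−ζ²) = 0.351·√(1−0.285) = 0.297 rad/s.
Peak time t_p = π/ω_d = π/0.297 = 10.6 s.

t_p ≈ 10.6 s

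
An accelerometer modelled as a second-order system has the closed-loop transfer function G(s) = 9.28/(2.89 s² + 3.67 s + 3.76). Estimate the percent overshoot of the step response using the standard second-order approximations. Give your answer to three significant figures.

%OS ≈ 12.2%

Dividing through by 2.89: denominator becomes s² + 1.270 s + 1.301.
So ω_n = √1.301 = 1.14 rad/s and ζ = 1.270/(2·1.14) = 0.557.
%OS = 100·exp(−πζ/√(1−ζ²)) = 12.2%.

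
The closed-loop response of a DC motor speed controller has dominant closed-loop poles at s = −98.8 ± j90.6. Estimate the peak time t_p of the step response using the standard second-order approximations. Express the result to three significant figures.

t_p ≈ 0.0347 s

t_p = π/ω_d with ω_d = 90.6 (the imaginary part), so t_p = 0.0347 s.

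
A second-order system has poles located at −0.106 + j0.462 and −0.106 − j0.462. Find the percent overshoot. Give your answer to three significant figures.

%OS ≈ 48.6%

With σ = 0.106, ω_d = 0.462: ω_n = √(σ²+ω_d²) = 0.474 rad/s, ζ = σ/ω_n = 0.224.
Overshoot: exp(−π·0.224/√(1−0.224²)) = 0.486, i.e. 48.6%.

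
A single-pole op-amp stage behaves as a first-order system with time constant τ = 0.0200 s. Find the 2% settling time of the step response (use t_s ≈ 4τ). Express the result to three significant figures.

t_s ≈ 4τ = 0.0800 s.

t_s ≈ 0.0800 s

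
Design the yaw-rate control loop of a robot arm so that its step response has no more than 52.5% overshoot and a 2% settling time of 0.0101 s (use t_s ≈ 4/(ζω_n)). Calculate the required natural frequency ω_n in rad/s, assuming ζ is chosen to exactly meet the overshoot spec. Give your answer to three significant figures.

ω_n ≈ 1970 rad/s

Inverting the overshoot relation: ζ = |ln 0.525|/√(π² + ln²0.525) = 0.201.
Then ω_n = 4/(ζ t_s) = 4/(0.201 × 0.0101) = 1970 rad/s.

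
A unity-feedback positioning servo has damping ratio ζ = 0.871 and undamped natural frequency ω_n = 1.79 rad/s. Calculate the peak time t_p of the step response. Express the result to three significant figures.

The damped frequency is ω_d = ω_n√(1−ζ²) = 1.79·√(1−0.759) = 0.879 rad/s.
Peak time t_p = π/ω_d = π/0.879 = 3.57 s.

t_p ≈ 3.57 s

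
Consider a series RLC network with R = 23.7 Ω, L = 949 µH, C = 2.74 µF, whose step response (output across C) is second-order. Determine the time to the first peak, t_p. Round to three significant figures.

For a series RLC circuit (capacitor voltage as output), ω_n = 1/√(LC) = 1/√(949 µH · 2.74 µF) = 19600 rad/s.
ζ = (R/2)·√(C/L) = (23.7/2)·√(2.74 µF/949 µH) = 0.637.
The damped frequency ω_d = ω_n√(1−ζ²) = 15100 rad/s. t_p = π/ω_d = 0.000208 s.

t_p ≈ 0.000208 s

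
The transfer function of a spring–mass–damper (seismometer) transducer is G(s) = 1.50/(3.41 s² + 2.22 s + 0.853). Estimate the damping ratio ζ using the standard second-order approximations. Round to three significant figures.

ζ ≈ 0.651

Dividing through by 3.41: denominator becomes s² + 0.6510 s + 0.2501.
So ω_n = √0.2501 = 0.500 rad/s and ζ = 0.6510/(2·0.500) = 0.651.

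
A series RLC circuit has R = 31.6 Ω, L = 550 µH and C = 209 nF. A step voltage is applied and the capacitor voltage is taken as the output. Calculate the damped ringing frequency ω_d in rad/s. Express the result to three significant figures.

ω_d ≈ 88700 rad/s

For a series RLC circuit (capacitor voltage as output), ω_n = 1/√(LC) = 1/√(550 µH · 209 nF) = 93300 rad/s.
ζ = (R/2)·√(C/L) = (31.6/2)·√(209 nF/550 µH) = 0.308.
The damped frequency ω_d = ω_n√(1−ζ²) = 88700 rad/s.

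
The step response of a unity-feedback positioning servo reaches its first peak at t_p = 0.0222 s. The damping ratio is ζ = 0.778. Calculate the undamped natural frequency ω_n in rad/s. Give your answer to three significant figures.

Peak time t_p = π/ω_d, so ω_d = π/t_p = π/0.0222 = 142 rad/s.
ω_n = ω_d/√(1−ζ²) = 142/√0.395 = 225 rad/s.

ω_n ≈ 225 rad/s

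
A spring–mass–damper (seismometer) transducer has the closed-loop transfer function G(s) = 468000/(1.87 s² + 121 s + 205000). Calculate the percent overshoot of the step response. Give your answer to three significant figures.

%OS ≈ 73.5%

Dividing through by 1.87: denominator becomes s² + 64.71 s + 109600.
So ω_n = √109600 = 331 rad/s and ζ = 64.71/(2·331) = 0.0977.
Overshoot: exp(−π·0.0977/√(1−0.0977²)) = 0.735, i.e. 73.5%.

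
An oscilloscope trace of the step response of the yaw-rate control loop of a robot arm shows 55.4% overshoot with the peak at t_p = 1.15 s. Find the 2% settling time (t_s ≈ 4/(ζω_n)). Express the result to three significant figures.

ζ from %OS: ζ = |ln 0.554|/√(π²+ln²0.554) = 0.185.
t_p = π/ω_d ⇒ ω_d = 2.73 rad/s; then ω_n = ω_d/√(1−ζ²) = 2.78 rad/s.
t_s ≈ 4/(ζω_n) = 4/(0.185·2.78) = 7.79 s.

t_s ≈ 7.79 s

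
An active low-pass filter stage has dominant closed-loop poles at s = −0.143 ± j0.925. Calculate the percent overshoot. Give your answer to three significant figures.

%OS ≈ 61.5%

With σ = 0.143, ω_d = 0.925: ω_n = √(σ²+ω_d²) = 0.936 rad/s, ζ = σ/ω_n = 0.153.
Overshoot: exp(−π·0.153/√(1−0.153²)) = 0.615, i.e. 61.5%.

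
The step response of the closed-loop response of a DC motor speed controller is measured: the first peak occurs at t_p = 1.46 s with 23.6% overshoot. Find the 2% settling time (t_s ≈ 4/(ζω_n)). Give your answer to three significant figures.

t_s ≈ 4.04 s

ζ from %OS: ζ = |ln 0.236|/√(π²+ln²0.236) = 0.418.
From t_p = π/ω_d, ω_d = π/1.46 = 2.15 rad/s, so ω_n = ω_d/√(1−ζ²) = 2.37 rad/s.
t_s ≈ 4/(ζω_n) = 4/(0.418·2.37) = 4.04 s.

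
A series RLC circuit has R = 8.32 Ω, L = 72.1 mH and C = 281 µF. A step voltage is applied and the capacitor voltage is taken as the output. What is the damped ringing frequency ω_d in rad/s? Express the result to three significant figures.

ω_d ≈ 215 rad/s

For a series RLC circuit (capacitor voltage as output), ω_n = 1/√(LC) = 1/√(72.1 mH · 281 µF) = 222 rad/s.
ζ = (R/2)·√(C/L) = (8.32/2)·√(281 µF/72.1 mH) = 0.260.
ω_d = 222·√(1 − 0.260²) = 215 rad/s.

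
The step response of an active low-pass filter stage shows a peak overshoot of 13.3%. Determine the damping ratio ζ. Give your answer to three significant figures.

ζ ≈ 0.540

From %OS = 100·exp(−πζ/√(1−ζ²)), invert to get ζ = −ln(OS)/√(π² + ln²(OS)) with OS = 0.133.
−ln 0.133 = 2.017, so ζ = 2.017/√(π² + 4.070) = 0.540.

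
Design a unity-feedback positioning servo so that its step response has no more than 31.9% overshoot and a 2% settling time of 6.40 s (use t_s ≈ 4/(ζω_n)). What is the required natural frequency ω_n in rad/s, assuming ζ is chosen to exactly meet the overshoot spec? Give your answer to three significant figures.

From %OS = 100·exp(−πζ/√(1−ζ²)), invert to get ζ = −ln(OS)/√(π² + ln²(OS)) with OS = 0.319.
−ln 0.319 = 1.143, so ζ = 1.143/√(π² + 1.305) = 0.342.
From t_s ≈ 4/(ζω_n): ω_n = 4/(ζ·t_s) = 4/(0.342·6.40) = 1.83 rad/s.

ω_n ≈ 1.83 rad/s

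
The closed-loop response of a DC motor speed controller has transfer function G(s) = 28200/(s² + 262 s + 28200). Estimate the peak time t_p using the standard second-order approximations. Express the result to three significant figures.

ω_n = √28200 = 168 rad/s; ζ = 262/(2·168) = 0.780.
The damped frequency ω_d = ω_n√(1−ζ²) = 105 rad/s. Then t_p = π/ω_d = 0.0299 s.

t_p ≈ 0.0299 s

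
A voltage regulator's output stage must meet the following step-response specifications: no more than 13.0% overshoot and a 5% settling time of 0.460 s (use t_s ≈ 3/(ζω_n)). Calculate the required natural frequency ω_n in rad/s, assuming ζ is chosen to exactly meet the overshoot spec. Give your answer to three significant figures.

ζ = −ln(OS)/√(π² + (ln OS)²). With OS = 0.130, ln OS = −2.040 and ζ = 2.040/3.746 = 0.545.
From t_s ≈ 3/(ζω_n): ω_n = 3/(ζ·t_s) = 3/(0.545·0.460) = 12.0 rad/s.

ω_n ≈ 12.0 rad/s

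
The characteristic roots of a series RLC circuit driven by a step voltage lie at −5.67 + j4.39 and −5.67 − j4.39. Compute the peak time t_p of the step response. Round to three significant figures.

t_p ≈ 0.716 s

t_p = π/ω_d with ω_d = 4.39 (the imaginary part), so t_p = 0.716 s.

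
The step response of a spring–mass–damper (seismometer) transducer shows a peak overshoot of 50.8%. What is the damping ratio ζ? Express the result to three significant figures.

ζ = −ln(OS)/√(π² + (ln OS)²). With OS = 0.508, ln OS = −0.6773 and ζ = 0.6773/3.214 = 0.211.

ζ ≈ 0.211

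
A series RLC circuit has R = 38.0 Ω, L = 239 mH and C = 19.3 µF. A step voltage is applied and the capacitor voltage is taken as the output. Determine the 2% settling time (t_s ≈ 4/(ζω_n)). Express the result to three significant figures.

For a series RLC circuit (capacitor voltage as output), ω_n = 1/√(LC) = 1/√(239 mH · 19.3 µF) = 466 rad/s.
ζ = (R/2)·√(C/L) = (38.0/2)·√(19.3 µF/239 mH) = 0.171.
t_s ≈ 4/(ζω_n) = 0.0503 s.

t_s ≈ 0.0503 s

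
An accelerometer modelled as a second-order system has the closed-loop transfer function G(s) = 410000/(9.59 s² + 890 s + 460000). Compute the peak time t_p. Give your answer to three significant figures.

t_p ≈ 0.0147 s

Dividing through by 9.59: denominator becomes s² + 92.81 s + 47970.
So ω_n = √47970 = 219 rad/s and ζ = 92.81/(2·219) = 0.212.
ω_d = 219·√(1 − 0.212²) = 214 rad/s. t_p = π/ω_d = 0.0147 s.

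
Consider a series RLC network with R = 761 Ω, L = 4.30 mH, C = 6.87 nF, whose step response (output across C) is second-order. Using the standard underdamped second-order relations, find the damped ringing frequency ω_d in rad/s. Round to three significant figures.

For a series RLC circuit (capacitor voltage as output), ω_n = 1/√(LC) = 1/√(4.30 mH · 6.87 nF) = 184000 rad/s.
ζ = (R/2)·√(C/L) = (761/2)·√(6.87 nF/4.30 mH) = 0.481.
ω_d = 184000·√(1 − 0.481²) = 161000 rad/s.

ω_d ≈ 161000 rad/s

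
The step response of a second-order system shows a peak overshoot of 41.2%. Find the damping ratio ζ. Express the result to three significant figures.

Inverting the overshoot relation: ζ = |ln 0.412|/√(π² + ln²0.412) = 0.272.

ζ ≈ 0.272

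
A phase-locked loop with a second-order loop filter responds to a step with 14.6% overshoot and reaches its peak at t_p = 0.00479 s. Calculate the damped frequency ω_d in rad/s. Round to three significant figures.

ω_d ≈ 656 rad/s

t_p = π/ω_d, so ω_d = π/0.00479 = 656 rad/s.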